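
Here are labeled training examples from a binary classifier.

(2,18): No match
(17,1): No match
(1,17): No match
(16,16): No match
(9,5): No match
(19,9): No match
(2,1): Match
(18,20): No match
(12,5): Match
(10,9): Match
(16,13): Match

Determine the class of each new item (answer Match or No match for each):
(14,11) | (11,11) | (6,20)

Match, No match, No match

The rule appears to be: sum is odd.
Match: (14,11), since 14+11 = 25. No match: (11,11), since 11+11 = 22. No match: (6,20), since 6+20 = 26.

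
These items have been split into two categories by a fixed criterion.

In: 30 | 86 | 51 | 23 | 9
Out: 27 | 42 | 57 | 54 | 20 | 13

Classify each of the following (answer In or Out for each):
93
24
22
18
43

Rule: ≡ 2 (mod 7). This holds for each 'In' example and fails for each 'Out' one.

In, Out, Out, Out, Out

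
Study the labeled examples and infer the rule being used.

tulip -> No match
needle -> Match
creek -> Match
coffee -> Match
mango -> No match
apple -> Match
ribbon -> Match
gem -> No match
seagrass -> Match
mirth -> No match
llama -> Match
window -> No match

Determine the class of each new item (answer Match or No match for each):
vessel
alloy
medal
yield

Match, Match, No match, No match

Looking at the examples, the only property every 'Match' case has and every 'No match' case lacks is: has a double letter.
vessel — 'ss' doubled, hence Match.
alloy — 'll' doubled, hence Match.
medal — no doubled letter, hence No match.
yield — no doubled letter, hence No match.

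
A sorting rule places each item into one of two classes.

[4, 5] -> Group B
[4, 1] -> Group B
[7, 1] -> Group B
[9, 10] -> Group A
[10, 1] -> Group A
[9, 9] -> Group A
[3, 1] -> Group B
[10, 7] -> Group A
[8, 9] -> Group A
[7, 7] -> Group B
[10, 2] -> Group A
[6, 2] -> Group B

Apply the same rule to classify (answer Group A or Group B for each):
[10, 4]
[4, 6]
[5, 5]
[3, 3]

'Group A' ⟺ first ≥ 8.
[10, 4]: Group A (first 10).
[4, 6]: Group B (first 4).
[5, 5]: Group B (first 5).
[3, 3]: Group B (first 3).

Group A, Group B, Group B, Group B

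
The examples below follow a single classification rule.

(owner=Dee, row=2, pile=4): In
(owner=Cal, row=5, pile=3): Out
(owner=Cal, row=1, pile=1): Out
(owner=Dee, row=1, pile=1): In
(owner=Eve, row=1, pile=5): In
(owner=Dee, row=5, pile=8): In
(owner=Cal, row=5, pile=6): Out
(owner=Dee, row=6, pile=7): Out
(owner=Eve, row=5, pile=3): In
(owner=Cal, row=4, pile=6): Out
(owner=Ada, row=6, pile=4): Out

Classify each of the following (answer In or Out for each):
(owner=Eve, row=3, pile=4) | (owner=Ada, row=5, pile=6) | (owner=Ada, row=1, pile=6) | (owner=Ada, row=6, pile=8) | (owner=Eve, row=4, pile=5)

In, In, In, Out, In

Every 'In' example satisfies: owner is not Cal AND row ≤ 5. None of the 'Out' examples do.
(owner=Eve, row=3, pile=4): owner is Eve, row = 3, checks out → In.
(owner=Ada, row=5, pile=6): owner is Ada, row = 5, checks out → In.
(owner=Ada, row=1, pile=6): owner is Ada, row = 1, checks out → In.
(owner=Ada, row=6, pile=8): owner is Ada, row = 6, does not pass → Out.
(owner=Eve, row=4, pile=5): owner is Eve, row = 4, checks out → In.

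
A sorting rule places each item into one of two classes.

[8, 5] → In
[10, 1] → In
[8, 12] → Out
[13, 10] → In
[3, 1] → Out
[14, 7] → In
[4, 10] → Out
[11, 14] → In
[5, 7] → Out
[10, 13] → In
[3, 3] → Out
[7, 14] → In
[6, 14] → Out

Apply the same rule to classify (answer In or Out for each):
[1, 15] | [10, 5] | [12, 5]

The rule appears to be: sum is odd.
[1, 15]: Out (1+15 = 16). [10, 5]: In (10+5 = 15). [12, 5]: In (12+5 = 17).

Out, In, In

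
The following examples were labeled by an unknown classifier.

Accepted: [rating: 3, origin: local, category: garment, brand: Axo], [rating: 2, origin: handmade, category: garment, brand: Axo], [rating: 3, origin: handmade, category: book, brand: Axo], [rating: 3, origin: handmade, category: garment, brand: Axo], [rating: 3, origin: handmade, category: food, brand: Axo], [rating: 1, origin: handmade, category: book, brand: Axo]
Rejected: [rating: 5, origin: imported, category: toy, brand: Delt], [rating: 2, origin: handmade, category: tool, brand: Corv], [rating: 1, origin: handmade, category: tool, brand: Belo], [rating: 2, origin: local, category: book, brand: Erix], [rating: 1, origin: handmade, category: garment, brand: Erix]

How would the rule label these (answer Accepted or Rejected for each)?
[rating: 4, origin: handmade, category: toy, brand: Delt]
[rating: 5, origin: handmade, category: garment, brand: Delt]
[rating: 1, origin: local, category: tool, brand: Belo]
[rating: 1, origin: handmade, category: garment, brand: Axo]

One predicate separates the groups cleanly: brand is Axo.

Rejected, Rejected, Rejected, Accepted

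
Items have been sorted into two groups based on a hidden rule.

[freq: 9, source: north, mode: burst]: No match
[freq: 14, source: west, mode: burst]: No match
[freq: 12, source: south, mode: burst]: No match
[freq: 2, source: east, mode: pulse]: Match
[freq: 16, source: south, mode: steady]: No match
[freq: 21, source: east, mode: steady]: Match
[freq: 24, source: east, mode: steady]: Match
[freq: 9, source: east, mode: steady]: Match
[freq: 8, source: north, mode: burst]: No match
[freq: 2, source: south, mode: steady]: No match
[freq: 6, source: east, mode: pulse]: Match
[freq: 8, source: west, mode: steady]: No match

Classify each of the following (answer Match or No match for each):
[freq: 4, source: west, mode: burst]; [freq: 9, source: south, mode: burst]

Checking candidate rules against both groups, what survives is: source is east.
[freq: 4, source: west, mode: burst]: source is west — fails the rule, so No match. [freq: 9, source: south, mode: burst]: source is south — fails the rule, so No match.

No match, No match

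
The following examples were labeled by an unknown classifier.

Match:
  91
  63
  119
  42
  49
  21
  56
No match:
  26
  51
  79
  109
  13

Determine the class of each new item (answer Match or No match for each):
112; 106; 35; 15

Match, No match, Match, No match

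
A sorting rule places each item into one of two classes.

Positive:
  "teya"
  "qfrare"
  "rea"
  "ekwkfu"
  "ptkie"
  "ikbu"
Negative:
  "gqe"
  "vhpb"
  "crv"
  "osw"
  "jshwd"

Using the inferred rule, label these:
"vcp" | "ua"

'Positive' ⟺ has ≥ 2 vowels.
"vcp": 0 vowels, doesn't match → Negative. "ua": 2 vowels, qualifies → Positive.

Negative, Positive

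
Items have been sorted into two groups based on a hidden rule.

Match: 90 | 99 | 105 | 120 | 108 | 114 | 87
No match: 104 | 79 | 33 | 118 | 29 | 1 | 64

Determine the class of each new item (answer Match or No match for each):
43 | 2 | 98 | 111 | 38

The classifier is using: multiple of 3 AND at least 64.
43 — 43 = 3·14 + 1, 43 < 64, hence No match.
2 — 2 = 3·0 + 2, 2 < 64, hence No match.
98 — 98 = 3·32 + 2, 98 ≥ 64, hence No match.
111 — 111 = 3·37, 111 ≥ 64, hence Match.
38 — 38 = 3·12 + 2, 38 < 64, hence No match.

No match, No match, No match, Match, No match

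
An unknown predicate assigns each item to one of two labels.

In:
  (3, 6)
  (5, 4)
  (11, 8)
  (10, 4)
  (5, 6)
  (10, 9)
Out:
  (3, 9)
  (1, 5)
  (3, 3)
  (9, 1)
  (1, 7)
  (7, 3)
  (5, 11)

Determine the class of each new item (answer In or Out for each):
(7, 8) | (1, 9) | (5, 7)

In, Out, Out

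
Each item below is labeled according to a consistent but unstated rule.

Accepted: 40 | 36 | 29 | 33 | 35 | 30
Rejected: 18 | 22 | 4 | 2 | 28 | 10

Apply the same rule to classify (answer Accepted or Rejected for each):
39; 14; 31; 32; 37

The pattern is that an item is 'Accepted' exactly when: at least 29.
39 — 39 ≥ 29, hence Accepted.
14 — 14 < 29, hence Rejected.
31 — 31 ≥ 29, hence Accepted.
32 — 32 ≥ 29, hence Accepted.
37 — 37 ≥ 29, hence Accepted.

Accepted, Rejected, Accepted, Accepted, Accepted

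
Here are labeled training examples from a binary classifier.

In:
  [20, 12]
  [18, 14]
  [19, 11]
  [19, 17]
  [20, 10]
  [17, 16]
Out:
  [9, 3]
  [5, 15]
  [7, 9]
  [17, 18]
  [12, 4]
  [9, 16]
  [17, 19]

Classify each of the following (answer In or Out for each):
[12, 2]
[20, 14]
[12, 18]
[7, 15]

Out, In, Out, Out

The pattern is that an item is 'In' exactly when: first > second AND sum ≥ 20.
[12, 2] — 12 > 2, 12+2 = 14, hence Out. [20, 14] — 20 > 14, 20+14 = 34, hence In. [12, 18] — 12 < 18, 12+18 = 30, hence Out. [7, 15] — 7 < 15, 7+15 = 22, hence Out.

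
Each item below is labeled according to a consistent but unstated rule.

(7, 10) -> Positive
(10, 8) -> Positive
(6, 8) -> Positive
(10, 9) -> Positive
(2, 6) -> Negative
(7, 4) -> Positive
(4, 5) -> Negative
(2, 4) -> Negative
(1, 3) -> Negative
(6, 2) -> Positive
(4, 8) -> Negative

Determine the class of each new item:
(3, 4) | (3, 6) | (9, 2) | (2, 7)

The pattern is that an item is 'Positive' exactly when: first ≥ 5.

Negative, Negative, Positive, Negative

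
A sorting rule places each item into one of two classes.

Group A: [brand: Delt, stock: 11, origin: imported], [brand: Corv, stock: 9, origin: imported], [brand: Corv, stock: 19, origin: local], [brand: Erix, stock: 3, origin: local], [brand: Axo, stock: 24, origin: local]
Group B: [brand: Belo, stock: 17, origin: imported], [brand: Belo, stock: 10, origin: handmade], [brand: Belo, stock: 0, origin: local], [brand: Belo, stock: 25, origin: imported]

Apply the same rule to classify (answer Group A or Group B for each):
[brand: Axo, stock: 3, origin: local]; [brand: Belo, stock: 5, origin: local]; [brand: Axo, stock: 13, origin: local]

Group A, Group B, Group A

Every 'Group A' example satisfies: brand is not Belo. None of the 'Group B' examples do.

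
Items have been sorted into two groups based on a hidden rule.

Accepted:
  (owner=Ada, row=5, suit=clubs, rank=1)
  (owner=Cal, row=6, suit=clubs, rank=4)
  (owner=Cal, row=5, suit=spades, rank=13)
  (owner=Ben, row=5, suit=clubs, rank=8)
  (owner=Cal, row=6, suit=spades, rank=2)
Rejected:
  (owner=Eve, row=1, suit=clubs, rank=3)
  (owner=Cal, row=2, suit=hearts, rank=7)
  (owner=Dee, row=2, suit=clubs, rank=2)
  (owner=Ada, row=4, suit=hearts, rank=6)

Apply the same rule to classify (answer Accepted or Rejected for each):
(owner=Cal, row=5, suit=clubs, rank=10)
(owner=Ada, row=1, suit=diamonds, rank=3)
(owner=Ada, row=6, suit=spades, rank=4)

Every 'Accepted' example satisfies: row ≥ 5. None of the 'Rejected' examples do.
(owner=Cal, row=5, suit=clubs, rank=10) — row = 5, hence Accepted. (owner=Ada, row=1, suit=diamonds, rank=3) — row = 1, hence Rejected. (owner=Ada, row=6, suit=spades, rank=4) — row = 6, hence Accepted.

Accepted, Rejected, Accepted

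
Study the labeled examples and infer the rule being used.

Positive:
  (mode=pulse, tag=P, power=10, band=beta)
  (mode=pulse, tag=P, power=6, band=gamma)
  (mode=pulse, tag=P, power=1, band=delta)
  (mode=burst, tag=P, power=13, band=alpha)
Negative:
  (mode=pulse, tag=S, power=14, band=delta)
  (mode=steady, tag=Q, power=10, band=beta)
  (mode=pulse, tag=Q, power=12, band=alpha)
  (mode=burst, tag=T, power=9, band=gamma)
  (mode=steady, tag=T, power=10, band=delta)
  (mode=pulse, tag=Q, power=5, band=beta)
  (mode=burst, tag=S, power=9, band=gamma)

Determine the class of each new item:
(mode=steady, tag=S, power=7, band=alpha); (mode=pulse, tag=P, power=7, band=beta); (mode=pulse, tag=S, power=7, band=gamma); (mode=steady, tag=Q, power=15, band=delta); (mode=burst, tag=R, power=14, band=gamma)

Negative, Positive, Negative, Negative, Negative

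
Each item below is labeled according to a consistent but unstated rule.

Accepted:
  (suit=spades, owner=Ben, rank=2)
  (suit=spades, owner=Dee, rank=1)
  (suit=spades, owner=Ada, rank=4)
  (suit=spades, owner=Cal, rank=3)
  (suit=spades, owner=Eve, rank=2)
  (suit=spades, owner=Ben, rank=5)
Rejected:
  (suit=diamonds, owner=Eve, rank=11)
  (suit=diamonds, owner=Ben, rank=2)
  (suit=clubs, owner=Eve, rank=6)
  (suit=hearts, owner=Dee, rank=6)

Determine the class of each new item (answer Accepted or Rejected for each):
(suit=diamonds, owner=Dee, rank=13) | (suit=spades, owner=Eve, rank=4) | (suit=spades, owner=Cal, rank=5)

Every 'Accepted' example satisfies: suit is spades. None of the 'Rejected' examples do.
(suit=diamonds, owner=Dee, rank=13): suit is diamonds, fails the rule → Rejected. (suit=spades, owner=Eve, rank=4): suit is spades, matches → Accepted. (suit=spades, owner=Cal, rank=5): suit is spades, matches → Accepted.

Rejected, Accepted, Accepted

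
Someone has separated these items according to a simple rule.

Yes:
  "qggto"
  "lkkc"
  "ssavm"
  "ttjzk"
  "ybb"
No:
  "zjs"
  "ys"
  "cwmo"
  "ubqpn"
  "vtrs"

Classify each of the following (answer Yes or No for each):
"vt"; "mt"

No, No

The rule appears to be: has a double letter.
"vt": no doubled letter — does not pass, so No. "mt": no doubled letter — does not pass, so No.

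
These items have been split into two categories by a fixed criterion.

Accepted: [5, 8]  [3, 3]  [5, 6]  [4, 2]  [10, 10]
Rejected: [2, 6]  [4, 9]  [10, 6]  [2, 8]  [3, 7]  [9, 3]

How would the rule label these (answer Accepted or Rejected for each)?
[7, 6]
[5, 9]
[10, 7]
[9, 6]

Accepted, Rejected, Accepted, Accepted

The distinguishing property — |first − second| ≤ 3 — holds for all the 'Accepted' cases and none of the 'Rejected' cases.
Accepted: [7, 6], since |7−6| = 1. Rejected: [5, 9], since |5−9| = 4. Accepted: [10, 7], since |10−7| = 3. Accepted: [9, 6], since |9−6| = 3.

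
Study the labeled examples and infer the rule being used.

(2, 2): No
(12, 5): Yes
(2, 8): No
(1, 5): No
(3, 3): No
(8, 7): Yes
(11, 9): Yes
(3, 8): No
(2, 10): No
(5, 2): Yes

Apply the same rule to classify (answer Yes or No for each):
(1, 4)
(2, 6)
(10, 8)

The pattern is that an item is 'Yes' exactly when: first > second.
(1, 4): No (1 < 4). (2, 6): No (2 < 6). (10, 8): Yes (10 > 8).

No, No, Yes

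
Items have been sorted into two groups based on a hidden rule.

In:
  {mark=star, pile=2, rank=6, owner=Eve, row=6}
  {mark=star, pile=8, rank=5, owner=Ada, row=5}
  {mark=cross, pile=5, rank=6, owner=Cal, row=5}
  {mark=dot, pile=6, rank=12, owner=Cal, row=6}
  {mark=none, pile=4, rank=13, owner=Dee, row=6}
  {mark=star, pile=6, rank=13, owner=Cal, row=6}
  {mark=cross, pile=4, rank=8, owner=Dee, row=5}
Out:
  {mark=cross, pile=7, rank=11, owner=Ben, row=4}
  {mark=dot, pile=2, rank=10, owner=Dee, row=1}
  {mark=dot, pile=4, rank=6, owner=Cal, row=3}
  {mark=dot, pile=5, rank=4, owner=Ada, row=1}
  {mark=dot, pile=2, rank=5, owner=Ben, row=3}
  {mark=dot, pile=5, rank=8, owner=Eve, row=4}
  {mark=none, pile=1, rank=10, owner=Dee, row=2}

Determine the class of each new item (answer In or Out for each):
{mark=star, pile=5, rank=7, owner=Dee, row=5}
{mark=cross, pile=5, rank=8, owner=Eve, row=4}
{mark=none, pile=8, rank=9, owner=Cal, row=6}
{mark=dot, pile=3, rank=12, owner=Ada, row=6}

In, Out, In, In

One predicate separates the groups cleanly: row ≥ 5.
{mark=star, pile=5, rank=7, owner=Dee, row=5}: row = 5, qualifies → In. {mark=cross, pile=5, rank=8, owner=Eve, row=4}: row = 4, does not satisfy this → Out. {mark=none, pile=8, rank=9, owner=Cal, row=6}: row = 6, qualifies → In. {mark=dot, pile=3, rank=12, owner=Ada, row=6}: row = 6, qualifies → In.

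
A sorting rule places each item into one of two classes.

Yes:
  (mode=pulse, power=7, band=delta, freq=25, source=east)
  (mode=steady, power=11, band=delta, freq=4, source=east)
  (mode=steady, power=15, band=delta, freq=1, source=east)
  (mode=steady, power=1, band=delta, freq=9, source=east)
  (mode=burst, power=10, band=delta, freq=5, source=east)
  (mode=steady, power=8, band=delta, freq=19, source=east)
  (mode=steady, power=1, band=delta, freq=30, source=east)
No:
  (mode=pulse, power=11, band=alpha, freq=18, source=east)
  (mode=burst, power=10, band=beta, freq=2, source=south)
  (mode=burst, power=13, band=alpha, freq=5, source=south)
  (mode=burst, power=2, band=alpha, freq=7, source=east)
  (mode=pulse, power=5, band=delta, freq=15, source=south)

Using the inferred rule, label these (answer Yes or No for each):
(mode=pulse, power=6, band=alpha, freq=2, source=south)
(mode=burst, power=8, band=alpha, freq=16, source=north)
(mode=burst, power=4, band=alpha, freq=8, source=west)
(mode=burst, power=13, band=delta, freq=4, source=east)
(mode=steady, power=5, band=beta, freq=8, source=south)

No, No, No, Yes, No

One predicate separates the groups cleanly: source is east AND band is delta.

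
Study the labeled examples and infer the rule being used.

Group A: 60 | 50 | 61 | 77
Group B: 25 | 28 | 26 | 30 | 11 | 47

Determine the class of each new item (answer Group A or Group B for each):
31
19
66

Rule: at least 50. This holds for each 'Group A' example and fails for each 'Group B' one.
Group B: 31, since 31 < 50. Group B: 19, since 19 < 50. Group A: 66, since 66 ≥ 50.

Group B, Group B, Group A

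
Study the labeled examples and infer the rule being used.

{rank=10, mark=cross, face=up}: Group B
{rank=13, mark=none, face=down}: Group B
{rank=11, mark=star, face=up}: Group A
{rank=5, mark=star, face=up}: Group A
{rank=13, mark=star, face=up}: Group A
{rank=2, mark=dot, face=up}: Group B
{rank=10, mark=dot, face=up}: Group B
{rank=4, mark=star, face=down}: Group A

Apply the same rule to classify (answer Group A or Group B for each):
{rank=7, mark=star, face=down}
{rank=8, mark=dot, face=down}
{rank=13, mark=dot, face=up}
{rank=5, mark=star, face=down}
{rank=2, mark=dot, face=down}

Group A, Group B, Group B, Group A, Group B

Looking at the examples, the only property every 'Group A' case has and every 'Group B' case lacks is: mark is star.
{rank=7, mark=star, face=down} → mark is star → Group A. {rank=8, mark=dot, face=down} → mark is dot → Group B. {rank=13, mark=dot, face=up} → mark is dot → Group B. {rank=5, mark=star, face=down} → mark is star → Group A. {rank=2, mark=dot, face=down} → mark is dot → Group B.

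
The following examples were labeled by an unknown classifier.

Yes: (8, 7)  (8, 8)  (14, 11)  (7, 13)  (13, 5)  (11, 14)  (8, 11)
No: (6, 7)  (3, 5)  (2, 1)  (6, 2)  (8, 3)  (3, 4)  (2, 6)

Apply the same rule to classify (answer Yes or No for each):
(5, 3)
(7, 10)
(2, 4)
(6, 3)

No, Yes, No, No

One predicate separates the groups cleanly: sum ≥ 15.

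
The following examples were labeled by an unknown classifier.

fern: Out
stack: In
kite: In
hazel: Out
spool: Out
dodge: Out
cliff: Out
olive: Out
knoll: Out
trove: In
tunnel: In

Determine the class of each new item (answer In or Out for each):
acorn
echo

Looking at the examples, the only property every 'In' case has and every 'Out' case lacks is: contains 't'.
acorn → no 't' → Out.
echo → no 't' → Out.

Out, Out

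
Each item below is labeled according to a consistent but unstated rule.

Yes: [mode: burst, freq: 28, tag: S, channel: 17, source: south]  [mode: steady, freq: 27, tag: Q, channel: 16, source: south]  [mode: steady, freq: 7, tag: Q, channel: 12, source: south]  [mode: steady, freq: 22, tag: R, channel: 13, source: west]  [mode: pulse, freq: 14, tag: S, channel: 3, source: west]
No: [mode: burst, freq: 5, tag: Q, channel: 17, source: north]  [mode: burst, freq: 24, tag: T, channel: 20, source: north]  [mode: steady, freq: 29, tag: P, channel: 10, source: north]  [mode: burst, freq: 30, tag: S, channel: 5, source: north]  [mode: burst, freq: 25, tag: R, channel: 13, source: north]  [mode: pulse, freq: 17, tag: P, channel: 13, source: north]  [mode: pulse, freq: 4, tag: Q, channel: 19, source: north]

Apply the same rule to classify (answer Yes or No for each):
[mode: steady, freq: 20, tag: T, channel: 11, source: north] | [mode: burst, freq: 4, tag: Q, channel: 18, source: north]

No, No

The classifier is using: source is not north.
[mode: steady, freq: 20, tag: T, channel: 11, source: north]: source is north, fails the rule → No. [mode: burst, freq: 4, tag: Q, channel: 18, source: north]: source is north, fails the rule → No.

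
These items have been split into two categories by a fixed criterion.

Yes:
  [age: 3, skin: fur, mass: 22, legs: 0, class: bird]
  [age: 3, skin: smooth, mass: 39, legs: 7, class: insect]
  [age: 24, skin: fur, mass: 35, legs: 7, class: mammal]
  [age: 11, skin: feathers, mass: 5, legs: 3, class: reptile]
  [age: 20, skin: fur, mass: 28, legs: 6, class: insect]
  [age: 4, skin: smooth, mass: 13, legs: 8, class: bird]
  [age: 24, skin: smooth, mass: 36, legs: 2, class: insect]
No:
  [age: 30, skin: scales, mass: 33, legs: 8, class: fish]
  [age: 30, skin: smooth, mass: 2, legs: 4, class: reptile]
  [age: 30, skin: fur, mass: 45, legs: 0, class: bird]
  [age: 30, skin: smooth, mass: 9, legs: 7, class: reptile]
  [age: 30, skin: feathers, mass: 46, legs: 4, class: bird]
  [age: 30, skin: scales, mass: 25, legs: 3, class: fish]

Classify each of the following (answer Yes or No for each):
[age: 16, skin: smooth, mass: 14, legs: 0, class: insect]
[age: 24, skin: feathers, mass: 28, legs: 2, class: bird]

'Yes' ⟺ age ≤ 24.
[age: 16, skin: smooth, mass: 14, legs: 0, class: insect] → age = 16 → Yes. [age: 24, skin: feathers, mass: 28, legs: 2, class: bird] → age = 24 → Yes.

Yes, Yes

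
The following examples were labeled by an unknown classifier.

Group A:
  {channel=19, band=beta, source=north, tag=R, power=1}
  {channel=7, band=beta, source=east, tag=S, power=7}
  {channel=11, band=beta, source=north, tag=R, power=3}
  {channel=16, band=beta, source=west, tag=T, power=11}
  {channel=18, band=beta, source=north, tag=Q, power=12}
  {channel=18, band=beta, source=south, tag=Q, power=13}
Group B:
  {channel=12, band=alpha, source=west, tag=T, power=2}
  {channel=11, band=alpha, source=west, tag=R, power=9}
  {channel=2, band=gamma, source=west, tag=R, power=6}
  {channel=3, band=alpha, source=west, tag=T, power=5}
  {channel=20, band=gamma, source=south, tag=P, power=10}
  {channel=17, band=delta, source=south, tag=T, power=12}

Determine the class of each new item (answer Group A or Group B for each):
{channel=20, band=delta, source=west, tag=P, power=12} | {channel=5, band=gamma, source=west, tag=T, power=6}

One predicate separates the groups cleanly: band is beta.
{channel=20, band=delta, source=west, tag=P, power=12} — band is delta, hence Group B. {channel=5, band=gamma, source=west, tag=T, power=6} — band is gamma, hence Group B.

Group B, Group B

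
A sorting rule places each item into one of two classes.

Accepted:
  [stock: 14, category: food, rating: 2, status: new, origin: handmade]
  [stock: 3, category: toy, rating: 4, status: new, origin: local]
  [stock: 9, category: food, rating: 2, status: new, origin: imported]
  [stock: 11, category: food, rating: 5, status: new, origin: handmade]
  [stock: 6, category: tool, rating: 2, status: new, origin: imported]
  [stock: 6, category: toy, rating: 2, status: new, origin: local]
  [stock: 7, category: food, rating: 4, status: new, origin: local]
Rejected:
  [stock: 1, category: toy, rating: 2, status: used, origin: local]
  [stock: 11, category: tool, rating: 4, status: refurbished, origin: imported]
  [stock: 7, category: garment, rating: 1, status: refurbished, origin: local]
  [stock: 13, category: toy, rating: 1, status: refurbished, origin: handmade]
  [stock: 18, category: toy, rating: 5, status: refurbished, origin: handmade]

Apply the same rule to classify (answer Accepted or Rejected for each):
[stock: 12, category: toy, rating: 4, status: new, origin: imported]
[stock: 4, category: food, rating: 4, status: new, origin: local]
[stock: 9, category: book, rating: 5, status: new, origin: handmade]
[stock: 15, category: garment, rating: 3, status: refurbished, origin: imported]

Looking at the examples, the only property every 'Accepted' case has and every 'Rejected' case lacks is: status is new.

Accepted, Accepted, Accepted, Rejected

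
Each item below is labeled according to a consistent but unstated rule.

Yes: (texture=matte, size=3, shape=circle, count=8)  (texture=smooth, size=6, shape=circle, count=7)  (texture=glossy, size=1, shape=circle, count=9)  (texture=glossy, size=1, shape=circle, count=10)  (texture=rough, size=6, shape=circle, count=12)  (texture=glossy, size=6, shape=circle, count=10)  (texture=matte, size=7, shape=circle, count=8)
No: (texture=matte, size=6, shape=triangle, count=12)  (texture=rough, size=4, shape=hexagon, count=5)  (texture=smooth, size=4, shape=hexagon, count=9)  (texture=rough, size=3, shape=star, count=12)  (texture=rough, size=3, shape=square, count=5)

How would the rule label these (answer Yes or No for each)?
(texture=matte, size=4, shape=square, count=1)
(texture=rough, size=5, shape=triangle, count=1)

No, No

'Yes' ⟺ shape is circle.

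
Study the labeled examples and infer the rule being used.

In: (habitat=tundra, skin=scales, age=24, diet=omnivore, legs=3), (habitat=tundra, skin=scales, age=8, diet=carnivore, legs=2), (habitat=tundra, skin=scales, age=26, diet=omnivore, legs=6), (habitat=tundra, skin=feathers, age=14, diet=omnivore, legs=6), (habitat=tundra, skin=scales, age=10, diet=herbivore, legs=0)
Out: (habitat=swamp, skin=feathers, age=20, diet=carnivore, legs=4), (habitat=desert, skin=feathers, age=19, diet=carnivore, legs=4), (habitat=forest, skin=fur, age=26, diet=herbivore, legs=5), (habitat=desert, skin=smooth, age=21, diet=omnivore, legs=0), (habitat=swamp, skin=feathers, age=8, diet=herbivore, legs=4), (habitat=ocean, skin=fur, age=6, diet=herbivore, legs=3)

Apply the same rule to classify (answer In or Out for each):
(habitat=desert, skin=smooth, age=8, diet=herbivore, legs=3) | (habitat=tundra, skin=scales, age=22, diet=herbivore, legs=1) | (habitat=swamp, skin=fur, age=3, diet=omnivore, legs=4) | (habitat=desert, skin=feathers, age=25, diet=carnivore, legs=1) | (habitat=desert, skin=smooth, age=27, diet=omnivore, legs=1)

Out, In, Out, Out, Out

Looking at the examples, the only property every 'In' case has and every 'Out' case lacks is: habitat is tundra.
Out: (habitat=desert, skin=smooth, age=8, diet=herbivore, legs=3), since habitat is desert.
In: (habitat=tundra, skin=scales, age=22, diet=herbivore, legs=1), since habitat is tundra.
Out: (habitat=swamp, skin=fur, age=3, diet=omnivore, legs=4), since habitat is swamp.
Out: (habitat=desert, skin=feathers, age=25, diet=carnivore, legs=1), since habitat is desert.
Out: (habitat=desert, skin=smooth, age=27, diet=omnivore, legs=1), since habitat is desert.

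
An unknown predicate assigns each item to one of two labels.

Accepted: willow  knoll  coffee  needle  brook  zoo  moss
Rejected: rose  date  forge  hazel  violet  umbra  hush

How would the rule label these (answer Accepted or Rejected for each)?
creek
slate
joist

The rule appears to be: has a double letter.

Accepted, Rejected, Rejected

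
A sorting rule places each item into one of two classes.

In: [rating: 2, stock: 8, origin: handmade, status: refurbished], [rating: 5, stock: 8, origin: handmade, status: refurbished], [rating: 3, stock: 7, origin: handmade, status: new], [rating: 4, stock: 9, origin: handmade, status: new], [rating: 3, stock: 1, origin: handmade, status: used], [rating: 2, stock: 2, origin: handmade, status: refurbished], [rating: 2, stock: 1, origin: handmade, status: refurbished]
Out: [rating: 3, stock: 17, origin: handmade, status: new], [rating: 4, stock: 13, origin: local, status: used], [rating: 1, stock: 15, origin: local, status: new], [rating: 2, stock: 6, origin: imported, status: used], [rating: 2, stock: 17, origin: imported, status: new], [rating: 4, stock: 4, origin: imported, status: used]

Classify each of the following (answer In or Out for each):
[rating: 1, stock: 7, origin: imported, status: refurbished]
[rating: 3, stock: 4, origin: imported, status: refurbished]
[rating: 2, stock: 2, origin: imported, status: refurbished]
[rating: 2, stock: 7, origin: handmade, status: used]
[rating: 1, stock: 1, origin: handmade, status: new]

All 'In' examples share one property — origin is handmade AND stock ≤ 9 — and every 'Out' example lacks it.
Out: [rating: 1, stock: 7, origin: imported, status: refurbished], since origin is imported, stock = 7.
Out: [rating: 3, stock: 4, origin: imported, status: refurbished], since origin is imported, stock = 4.
Out: [rating: 2, stock: 2, origin: imported, status: refurbished], since origin is imported, stock = 2.
In: [rating: 2, stock: 7, origin: handmade, status: used], since origin is handmade, stock = 7.
In: [rating: 1, stock: 1, origin: handmade, status: new], since origin is handmade, stock = 1.

Out, Out, Out, In, In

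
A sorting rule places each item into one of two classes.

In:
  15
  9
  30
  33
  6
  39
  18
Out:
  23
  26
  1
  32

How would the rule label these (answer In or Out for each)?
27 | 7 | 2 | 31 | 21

In, Out, Out, Out, In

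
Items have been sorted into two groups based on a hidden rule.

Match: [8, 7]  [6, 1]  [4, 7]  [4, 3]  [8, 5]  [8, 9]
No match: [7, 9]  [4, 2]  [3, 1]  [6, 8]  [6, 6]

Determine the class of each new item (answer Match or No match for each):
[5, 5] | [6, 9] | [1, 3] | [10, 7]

No match, Match, No match, Match

The distinguishing property — sum is odd — holds for all the 'Match' cases and none of the 'No match' cases.
[5, 5]: No match (5+5 = 10). [6, 9]: Match (6+9 = 15). [1, 3]: No match (1+3 = 4). [10, 7]: Match (10+7 = 17).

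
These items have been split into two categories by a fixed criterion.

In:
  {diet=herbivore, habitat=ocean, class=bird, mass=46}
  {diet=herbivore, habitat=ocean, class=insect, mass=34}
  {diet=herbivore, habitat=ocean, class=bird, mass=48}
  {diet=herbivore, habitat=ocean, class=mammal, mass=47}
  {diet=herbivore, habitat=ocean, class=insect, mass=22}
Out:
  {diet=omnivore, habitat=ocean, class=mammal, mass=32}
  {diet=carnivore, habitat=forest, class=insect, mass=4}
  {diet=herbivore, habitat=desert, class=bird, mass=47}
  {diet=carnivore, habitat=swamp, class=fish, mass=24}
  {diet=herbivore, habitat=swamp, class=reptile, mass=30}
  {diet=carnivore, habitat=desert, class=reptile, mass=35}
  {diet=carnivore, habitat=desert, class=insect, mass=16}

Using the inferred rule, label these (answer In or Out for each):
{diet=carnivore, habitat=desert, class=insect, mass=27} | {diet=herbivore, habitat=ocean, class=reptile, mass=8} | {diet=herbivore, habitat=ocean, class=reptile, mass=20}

Out, In, In

Rule: diet is herbivore AND habitat is ocean. This holds for each 'In' example and fails for each 'Out' one.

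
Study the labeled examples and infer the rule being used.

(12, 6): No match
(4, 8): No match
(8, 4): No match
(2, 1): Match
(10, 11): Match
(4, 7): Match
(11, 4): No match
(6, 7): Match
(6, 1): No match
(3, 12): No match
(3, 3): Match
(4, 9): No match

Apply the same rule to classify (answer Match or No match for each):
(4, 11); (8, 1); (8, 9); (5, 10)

No match, No match, Match, No match

The simplest hypothesis consistent with all the labels is: |first − second| ≤ 3.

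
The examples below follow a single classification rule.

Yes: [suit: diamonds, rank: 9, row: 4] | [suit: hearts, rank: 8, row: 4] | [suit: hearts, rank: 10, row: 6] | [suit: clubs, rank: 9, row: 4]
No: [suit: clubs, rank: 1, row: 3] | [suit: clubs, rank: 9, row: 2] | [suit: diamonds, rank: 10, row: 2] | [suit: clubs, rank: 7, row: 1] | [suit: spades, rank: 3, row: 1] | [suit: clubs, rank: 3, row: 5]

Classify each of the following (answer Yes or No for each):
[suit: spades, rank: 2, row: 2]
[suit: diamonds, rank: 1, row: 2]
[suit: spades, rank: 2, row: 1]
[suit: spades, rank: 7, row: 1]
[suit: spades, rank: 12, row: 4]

'Yes' ⟺ rank ≥ 7 AND row ≥ 3.
[suit: spades, rank: 2, row: 2] — rank = 2, row = 2, hence No. [suit: diamonds, rank: 1, row: 2] — rank = 1, row = 2, hence No. [suit: spades, rank: 2, row: 1] — rank = 2, row = 1, hence No. [suit: spades, rank: 7, row: 1] — rank = 7, row = 1, hence No. [suit: spades, rank: 12, row: 4] — rank = 12, row = 4, hence Yes.

No, No, No, No, Yes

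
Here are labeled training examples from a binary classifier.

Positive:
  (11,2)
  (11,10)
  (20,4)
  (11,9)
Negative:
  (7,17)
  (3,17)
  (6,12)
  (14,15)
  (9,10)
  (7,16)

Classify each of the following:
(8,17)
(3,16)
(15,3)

Negative, Negative, Positive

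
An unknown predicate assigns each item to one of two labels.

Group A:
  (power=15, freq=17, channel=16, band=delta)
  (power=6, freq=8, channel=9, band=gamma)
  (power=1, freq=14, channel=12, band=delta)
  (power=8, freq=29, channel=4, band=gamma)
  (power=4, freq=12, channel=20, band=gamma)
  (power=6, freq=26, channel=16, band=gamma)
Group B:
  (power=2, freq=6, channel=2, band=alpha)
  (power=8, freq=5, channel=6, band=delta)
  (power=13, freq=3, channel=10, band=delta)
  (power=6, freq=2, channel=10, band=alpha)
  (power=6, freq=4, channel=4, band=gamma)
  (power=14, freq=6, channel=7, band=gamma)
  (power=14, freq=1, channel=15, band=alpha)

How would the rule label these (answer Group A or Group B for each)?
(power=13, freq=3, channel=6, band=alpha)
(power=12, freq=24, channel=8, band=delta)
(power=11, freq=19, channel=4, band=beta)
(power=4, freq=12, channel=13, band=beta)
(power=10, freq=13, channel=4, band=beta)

Group B, Group A, Group A, Group A, Group A

All 'Group A' examples share one property — freq ≥ 8 — and every 'Group B' example lacks it.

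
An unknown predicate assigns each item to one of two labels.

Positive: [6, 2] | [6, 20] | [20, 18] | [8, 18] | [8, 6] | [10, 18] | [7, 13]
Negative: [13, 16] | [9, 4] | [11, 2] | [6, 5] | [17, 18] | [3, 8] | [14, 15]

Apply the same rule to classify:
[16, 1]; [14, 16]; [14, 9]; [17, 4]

Negative, Positive, Negative, Negative

The common property of the 'Positive' items is: sum is even. No 'Negative' item has it.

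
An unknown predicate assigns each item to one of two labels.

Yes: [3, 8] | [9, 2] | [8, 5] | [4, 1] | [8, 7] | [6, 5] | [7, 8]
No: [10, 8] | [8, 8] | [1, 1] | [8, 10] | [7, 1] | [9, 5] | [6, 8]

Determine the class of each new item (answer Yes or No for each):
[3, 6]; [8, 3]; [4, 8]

Yes, Yes, No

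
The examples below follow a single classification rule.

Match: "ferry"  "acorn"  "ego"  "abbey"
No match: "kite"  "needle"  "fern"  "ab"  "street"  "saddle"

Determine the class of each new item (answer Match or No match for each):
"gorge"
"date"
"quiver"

Match, No match, No match

Every 'Match' example satisfies: odd length. None of the 'No match' examples do.
Match: "gorge", since length 5.
No match: "date", since length 4.
No match: "quiver", since length 6.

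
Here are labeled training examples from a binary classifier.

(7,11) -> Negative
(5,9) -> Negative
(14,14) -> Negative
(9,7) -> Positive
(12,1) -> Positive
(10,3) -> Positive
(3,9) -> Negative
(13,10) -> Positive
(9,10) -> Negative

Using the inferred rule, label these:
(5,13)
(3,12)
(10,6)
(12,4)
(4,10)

The distinguishing property — first > second — holds for all the 'Positive' cases and none of the 'Negative' cases.

Negative, Negative, Positive, Positive, Negative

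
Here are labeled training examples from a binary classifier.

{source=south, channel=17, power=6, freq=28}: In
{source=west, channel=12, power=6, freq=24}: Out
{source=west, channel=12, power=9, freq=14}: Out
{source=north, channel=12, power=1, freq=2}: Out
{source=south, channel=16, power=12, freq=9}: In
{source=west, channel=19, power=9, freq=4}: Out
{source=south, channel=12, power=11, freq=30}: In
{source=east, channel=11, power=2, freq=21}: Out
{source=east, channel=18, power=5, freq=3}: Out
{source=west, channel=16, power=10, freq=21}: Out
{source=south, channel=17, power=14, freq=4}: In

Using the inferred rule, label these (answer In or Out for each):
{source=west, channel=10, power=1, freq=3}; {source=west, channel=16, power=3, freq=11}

Out, Out

All 'In' examples share one property — source is south — and every 'Out' example lacks it.
{source=west, channel=10, power=1, freq=3}: source is west, lacks this property → Out. {source=west, channel=16, power=3, freq=11}: source is west, lacks this property → Out.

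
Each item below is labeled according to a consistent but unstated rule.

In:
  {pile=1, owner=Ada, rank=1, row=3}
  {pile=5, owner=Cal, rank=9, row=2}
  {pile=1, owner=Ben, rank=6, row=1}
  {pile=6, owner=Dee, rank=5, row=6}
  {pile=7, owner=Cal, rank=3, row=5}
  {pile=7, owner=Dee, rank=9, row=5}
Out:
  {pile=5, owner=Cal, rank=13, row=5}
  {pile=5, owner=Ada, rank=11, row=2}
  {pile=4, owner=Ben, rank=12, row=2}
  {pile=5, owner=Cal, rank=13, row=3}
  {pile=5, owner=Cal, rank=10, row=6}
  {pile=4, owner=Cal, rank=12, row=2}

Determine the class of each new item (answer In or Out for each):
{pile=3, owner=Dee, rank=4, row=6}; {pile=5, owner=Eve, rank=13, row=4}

The classifier is using: rank ≤ 9.
{pile=3, owner=Dee, rank=4, row=6}: rank = 4, fits → In.
{pile=5, owner=Eve, rank=13, row=4}: rank = 13, doesn't match → Out.

In, Out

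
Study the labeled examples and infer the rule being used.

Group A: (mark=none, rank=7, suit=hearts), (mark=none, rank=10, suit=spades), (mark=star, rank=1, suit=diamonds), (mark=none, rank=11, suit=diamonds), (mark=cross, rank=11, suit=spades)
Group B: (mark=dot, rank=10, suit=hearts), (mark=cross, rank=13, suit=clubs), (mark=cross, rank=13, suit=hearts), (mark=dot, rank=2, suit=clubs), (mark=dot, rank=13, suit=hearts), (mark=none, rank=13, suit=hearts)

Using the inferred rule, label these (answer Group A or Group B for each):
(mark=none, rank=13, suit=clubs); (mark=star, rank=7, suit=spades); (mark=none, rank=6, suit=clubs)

One predicate separates the groups cleanly: mark is not dot AND rank ≤ 11.
(mark=none, rank=13, suit=clubs): mark is none, rank = 13 — doesn't qualify, so Group B. (mark=star, rank=7, suit=spades): mark is star, rank = 7 — satisfies this, so Group A. (mark=none, rank=6, suit=clubs): mark is none, rank = 6 — satisfies this, so Group A.

Group B, Group A, Group A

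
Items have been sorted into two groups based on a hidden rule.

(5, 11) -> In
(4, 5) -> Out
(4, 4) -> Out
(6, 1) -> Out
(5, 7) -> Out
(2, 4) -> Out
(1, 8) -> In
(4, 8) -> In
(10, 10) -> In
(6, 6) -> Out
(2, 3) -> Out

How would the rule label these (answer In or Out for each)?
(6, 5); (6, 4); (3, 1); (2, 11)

Out, Out, Out, In

The common property of the 'In' items is: second ≥ 8. No 'Out' item has it.
(6, 5) → second 5 → Out.
(6, 4) → second 4 → Out.
(3, 1) → second 1 → Out.
(2, 11) → second 11 → In.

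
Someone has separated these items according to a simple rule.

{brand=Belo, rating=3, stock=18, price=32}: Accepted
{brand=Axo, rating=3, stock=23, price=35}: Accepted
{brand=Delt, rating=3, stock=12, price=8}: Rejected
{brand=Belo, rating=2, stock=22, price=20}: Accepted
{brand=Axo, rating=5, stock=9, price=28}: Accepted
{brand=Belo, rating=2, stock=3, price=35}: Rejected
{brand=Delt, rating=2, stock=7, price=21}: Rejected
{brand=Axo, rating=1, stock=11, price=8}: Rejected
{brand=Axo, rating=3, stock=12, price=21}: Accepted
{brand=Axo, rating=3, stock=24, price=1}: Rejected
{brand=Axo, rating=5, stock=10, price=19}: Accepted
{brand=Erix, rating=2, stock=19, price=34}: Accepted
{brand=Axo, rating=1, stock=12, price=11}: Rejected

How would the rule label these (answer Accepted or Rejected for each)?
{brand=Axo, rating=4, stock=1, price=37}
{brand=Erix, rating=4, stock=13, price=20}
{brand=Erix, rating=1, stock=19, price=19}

A rule that fits every label: stock ≥ 9 AND price ≥ 19 — true of each 'Accepted' example, false of each 'Rejected' one.
Rejected: {brand=Axo, rating=4, stock=1, price=37}, since stock = 1, price = 37.
Accepted: {brand=Erix, rating=4, stock=13, price=20}, since stock = 13, price = 20.
Accepted: {brand=Erix, rating=1, stock=19, price=19}, since stock = 19, price = 19.

Rejected, Accepted, Accepted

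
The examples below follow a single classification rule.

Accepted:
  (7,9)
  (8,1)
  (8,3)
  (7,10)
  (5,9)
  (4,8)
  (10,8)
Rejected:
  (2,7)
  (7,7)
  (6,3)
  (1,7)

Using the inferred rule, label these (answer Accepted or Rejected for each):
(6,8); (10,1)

Accepted, Accepted

All 'Accepted' examples share one property — max ≥ 8 — and every 'Rejected' example lacks it.
Accepted: (6,8), since max 8. Accepted: (10,1), since max 10.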